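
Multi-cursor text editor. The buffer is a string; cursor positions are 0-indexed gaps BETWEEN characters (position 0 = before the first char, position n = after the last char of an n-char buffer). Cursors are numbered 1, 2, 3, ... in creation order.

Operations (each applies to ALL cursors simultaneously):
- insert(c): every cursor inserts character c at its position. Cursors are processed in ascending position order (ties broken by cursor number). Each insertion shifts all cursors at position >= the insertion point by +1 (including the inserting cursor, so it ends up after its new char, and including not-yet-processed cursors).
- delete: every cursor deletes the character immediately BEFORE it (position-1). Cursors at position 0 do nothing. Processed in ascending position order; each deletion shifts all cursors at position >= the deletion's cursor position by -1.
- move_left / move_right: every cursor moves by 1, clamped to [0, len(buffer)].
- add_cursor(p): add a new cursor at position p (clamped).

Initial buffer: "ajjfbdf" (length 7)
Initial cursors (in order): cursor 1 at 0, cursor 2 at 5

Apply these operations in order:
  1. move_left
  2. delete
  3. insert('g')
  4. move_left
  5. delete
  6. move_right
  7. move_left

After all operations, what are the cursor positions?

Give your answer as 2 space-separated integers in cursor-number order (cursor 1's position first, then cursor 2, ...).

After op 1 (move_left): buffer="ajjfbdf" (len 7), cursors c1@0 c2@4, authorship .......
After op 2 (delete): buffer="ajjbdf" (len 6), cursors c1@0 c2@3, authorship ......
After op 3 (insert('g')): buffer="gajjgbdf" (len 8), cursors c1@1 c2@5, authorship 1...2...
After op 4 (move_left): buffer="gajjgbdf" (len 8), cursors c1@0 c2@4, authorship 1...2...
After op 5 (delete): buffer="gajgbdf" (len 7), cursors c1@0 c2@3, authorship 1..2...
After op 6 (move_right): buffer="gajgbdf" (len 7), cursors c1@1 c2@4, authorship 1..2...
After op 7 (move_left): buffer="gajgbdf" (len 7), cursors c1@0 c2@3, authorship 1..2...

Answer: 0 3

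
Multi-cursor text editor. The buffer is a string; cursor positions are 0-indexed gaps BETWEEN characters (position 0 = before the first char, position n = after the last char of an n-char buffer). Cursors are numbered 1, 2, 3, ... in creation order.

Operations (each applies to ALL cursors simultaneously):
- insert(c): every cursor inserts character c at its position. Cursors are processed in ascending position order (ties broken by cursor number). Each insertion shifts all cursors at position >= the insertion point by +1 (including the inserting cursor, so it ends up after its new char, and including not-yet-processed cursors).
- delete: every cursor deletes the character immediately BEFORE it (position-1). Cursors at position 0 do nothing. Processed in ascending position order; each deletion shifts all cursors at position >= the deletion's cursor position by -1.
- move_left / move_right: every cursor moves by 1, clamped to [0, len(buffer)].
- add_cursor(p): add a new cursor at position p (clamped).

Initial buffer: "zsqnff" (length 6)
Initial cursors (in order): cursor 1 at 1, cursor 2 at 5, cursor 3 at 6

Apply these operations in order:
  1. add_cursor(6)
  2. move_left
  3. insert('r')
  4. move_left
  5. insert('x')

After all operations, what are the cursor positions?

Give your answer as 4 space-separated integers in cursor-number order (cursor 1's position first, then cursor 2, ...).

Answer: 1 7 12 12

Derivation:
After op 1 (add_cursor(6)): buffer="zsqnff" (len 6), cursors c1@1 c2@5 c3@6 c4@6, authorship ......
After op 2 (move_left): buffer="zsqnff" (len 6), cursors c1@0 c2@4 c3@5 c4@5, authorship ......
After op 3 (insert('r')): buffer="rzsqnrfrrf" (len 10), cursors c1@1 c2@6 c3@9 c4@9, authorship 1....2.34.
After op 4 (move_left): buffer="rzsqnrfrrf" (len 10), cursors c1@0 c2@5 c3@8 c4@8, authorship 1....2.34.
After op 5 (insert('x')): buffer="xrzsqnxrfrxxrf" (len 14), cursors c1@1 c2@7 c3@12 c4@12, authorship 11....22.3344.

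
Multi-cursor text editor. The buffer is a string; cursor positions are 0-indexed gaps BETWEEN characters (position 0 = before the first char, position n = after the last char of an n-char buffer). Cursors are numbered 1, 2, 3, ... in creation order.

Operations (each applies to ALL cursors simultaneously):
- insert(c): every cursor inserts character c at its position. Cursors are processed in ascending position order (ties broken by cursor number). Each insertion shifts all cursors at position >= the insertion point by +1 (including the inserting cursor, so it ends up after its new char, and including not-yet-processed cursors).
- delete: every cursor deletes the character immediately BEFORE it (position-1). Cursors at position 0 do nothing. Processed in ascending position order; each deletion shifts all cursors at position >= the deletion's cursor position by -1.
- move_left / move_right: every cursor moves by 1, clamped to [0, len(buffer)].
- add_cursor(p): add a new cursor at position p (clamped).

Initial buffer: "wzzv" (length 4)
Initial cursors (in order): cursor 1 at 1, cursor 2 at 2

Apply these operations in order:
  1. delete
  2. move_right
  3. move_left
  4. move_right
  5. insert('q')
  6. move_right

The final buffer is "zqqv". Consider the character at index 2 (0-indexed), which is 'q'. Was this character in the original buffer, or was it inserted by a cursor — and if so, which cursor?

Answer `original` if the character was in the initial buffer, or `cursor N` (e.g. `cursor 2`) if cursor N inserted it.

Answer: cursor 2

Derivation:
After op 1 (delete): buffer="zv" (len 2), cursors c1@0 c2@0, authorship ..
After op 2 (move_right): buffer="zv" (len 2), cursors c1@1 c2@1, authorship ..
After op 3 (move_left): buffer="zv" (len 2), cursors c1@0 c2@0, authorship ..
After op 4 (move_right): buffer="zv" (len 2), cursors c1@1 c2@1, authorship ..
After op 5 (insert('q')): buffer="zqqv" (len 4), cursors c1@3 c2@3, authorship .12.
After op 6 (move_right): buffer="zqqv" (len 4), cursors c1@4 c2@4, authorship .12.
Authorship (.=original, N=cursor N): . 1 2 .
Index 2: author = 2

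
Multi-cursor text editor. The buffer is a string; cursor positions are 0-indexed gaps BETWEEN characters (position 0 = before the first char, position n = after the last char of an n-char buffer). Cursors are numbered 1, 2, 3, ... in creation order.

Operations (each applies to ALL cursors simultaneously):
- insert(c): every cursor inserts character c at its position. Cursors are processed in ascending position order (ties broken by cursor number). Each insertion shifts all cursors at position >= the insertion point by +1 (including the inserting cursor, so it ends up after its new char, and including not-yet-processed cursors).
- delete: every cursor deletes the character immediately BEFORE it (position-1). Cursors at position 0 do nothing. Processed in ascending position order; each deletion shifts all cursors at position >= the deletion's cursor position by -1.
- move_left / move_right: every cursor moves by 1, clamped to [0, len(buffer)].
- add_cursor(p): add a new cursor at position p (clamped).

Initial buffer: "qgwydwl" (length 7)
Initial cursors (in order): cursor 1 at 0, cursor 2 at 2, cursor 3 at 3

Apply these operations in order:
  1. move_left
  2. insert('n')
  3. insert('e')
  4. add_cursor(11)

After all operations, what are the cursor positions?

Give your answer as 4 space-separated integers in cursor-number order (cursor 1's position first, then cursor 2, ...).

Answer: 2 5 8 11

Derivation:
After op 1 (move_left): buffer="qgwydwl" (len 7), cursors c1@0 c2@1 c3@2, authorship .......
After op 2 (insert('n')): buffer="nqngnwydwl" (len 10), cursors c1@1 c2@3 c3@5, authorship 1.2.3.....
After op 3 (insert('e')): buffer="neqnegnewydwl" (len 13), cursors c1@2 c2@5 c3@8, authorship 11.22.33.....
After op 4 (add_cursor(11)): buffer="neqnegnewydwl" (len 13), cursors c1@2 c2@5 c3@8 c4@11, authorship 11.22.33.....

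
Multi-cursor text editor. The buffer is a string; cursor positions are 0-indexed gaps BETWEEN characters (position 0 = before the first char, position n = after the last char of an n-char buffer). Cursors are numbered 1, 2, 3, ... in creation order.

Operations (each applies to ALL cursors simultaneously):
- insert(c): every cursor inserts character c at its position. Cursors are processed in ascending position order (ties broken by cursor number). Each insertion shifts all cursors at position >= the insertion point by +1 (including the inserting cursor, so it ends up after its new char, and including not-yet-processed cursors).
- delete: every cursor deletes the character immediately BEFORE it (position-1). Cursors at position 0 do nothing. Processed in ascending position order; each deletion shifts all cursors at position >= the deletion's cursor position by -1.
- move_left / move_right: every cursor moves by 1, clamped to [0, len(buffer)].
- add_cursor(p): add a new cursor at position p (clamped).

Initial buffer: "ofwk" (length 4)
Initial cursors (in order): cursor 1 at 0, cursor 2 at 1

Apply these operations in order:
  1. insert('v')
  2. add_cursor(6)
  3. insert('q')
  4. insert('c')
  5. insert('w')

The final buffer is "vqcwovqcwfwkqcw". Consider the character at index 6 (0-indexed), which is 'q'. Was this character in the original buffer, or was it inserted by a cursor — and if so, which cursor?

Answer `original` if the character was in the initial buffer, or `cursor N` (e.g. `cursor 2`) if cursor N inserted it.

After op 1 (insert('v')): buffer="vovfwk" (len 6), cursors c1@1 c2@3, authorship 1.2...
After op 2 (add_cursor(6)): buffer="vovfwk" (len 6), cursors c1@1 c2@3 c3@6, authorship 1.2...
After op 3 (insert('q')): buffer="vqovqfwkq" (len 9), cursors c1@2 c2@5 c3@9, authorship 11.22...3
After op 4 (insert('c')): buffer="vqcovqcfwkqc" (len 12), cursors c1@3 c2@7 c3@12, authorship 111.222...33
After op 5 (insert('w')): buffer="vqcwovqcwfwkqcw" (len 15), cursors c1@4 c2@9 c3@15, authorship 1111.2222...333
Authorship (.=original, N=cursor N): 1 1 1 1 . 2 2 2 2 . . . 3 3 3
Index 6: author = 2

Answer: cursor 2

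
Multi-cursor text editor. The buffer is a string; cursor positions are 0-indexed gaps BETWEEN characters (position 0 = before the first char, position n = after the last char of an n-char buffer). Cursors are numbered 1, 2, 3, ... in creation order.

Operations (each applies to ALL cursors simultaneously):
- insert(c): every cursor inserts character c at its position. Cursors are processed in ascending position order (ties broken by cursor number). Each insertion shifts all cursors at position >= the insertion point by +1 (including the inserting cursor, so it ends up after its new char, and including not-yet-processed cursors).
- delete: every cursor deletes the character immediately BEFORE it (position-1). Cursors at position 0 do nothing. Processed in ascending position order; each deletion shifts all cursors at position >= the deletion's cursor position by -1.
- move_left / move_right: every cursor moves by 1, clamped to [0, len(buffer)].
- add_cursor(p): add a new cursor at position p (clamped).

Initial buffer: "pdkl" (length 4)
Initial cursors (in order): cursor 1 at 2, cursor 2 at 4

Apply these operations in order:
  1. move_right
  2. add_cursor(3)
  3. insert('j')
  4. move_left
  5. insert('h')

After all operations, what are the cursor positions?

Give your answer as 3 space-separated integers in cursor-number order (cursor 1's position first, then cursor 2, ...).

Answer: 6 9 6

Derivation:
After op 1 (move_right): buffer="pdkl" (len 4), cursors c1@3 c2@4, authorship ....
After op 2 (add_cursor(3)): buffer="pdkl" (len 4), cursors c1@3 c3@3 c2@4, authorship ....
After op 3 (insert('j')): buffer="pdkjjlj" (len 7), cursors c1@5 c3@5 c2@7, authorship ...13.2
After op 4 (move_left): buffer="pdkjjlj" (len 7), cursors c1@4 c3@4 c2@6, authorship ...13.2
After op 5 (insert('h')): buffer="pdkjhhjlhj" (len 10), cursors c1@6 c3@6 c2@9, authorship ...1133.22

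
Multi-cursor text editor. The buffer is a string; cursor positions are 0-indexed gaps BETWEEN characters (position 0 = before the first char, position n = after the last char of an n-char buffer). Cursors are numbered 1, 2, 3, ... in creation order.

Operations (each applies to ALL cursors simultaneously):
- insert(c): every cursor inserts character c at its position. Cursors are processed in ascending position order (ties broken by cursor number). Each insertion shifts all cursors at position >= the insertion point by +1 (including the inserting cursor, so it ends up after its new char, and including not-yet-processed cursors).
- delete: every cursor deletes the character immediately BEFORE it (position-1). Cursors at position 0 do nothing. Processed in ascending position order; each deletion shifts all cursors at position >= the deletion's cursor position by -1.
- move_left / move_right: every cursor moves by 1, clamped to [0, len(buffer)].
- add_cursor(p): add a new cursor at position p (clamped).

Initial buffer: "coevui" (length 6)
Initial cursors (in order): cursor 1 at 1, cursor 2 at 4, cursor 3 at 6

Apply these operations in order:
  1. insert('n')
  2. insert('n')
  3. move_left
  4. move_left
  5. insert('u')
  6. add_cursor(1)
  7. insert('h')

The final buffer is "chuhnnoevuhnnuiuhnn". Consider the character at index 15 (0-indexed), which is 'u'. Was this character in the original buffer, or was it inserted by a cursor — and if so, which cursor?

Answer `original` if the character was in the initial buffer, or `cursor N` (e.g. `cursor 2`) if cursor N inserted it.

Answer: cursor 3

Derivation:
After op 1 (insert('n')): buffer="cnoevnuin" (len 9), cursors c1@2 c2@6 c3@9, authorship .1...2..3
After op 2 (insert('n')): buffer="cnnoevnnuinn" (len 12), cursors c1@3 c2@8 c3@12, authorship .11...22..33
After op 3 (move_left): buffer="cnnoevnnuinn" (len 12), cursors c1@2 c2@7 c3@11, authorship .11...22..33
After op 4 (move_left): buffer="cnnoevnnuinn" (len 12), cursors c1@1 c2@6 c3@10, authorship .11...22..33
After op 5 (insert('u')): buffer="cunnoevunnuiunn" (len 15), cursors c1@2 c2@8 c3@13, authorship .111...222..333
After op 6 (add_cursor(1)): buffer="cunnoevunnuiunn" (len 15), cursors c4@1 c1@2 c2@8 c3@13, authorship .111...222..333
After op 7 (insert('h')): buffer="chuhnnoevuhnnuiuhnn" (len 19), cursors c4@2 c1@4 c2@11 c3@17, authorship .41111...2222..3333
Authorship (.=original, N=cursor N): . 4 1 1 1 1 . . . 2 2 2 2 . . 3 3 3 3
Index 15: author = 3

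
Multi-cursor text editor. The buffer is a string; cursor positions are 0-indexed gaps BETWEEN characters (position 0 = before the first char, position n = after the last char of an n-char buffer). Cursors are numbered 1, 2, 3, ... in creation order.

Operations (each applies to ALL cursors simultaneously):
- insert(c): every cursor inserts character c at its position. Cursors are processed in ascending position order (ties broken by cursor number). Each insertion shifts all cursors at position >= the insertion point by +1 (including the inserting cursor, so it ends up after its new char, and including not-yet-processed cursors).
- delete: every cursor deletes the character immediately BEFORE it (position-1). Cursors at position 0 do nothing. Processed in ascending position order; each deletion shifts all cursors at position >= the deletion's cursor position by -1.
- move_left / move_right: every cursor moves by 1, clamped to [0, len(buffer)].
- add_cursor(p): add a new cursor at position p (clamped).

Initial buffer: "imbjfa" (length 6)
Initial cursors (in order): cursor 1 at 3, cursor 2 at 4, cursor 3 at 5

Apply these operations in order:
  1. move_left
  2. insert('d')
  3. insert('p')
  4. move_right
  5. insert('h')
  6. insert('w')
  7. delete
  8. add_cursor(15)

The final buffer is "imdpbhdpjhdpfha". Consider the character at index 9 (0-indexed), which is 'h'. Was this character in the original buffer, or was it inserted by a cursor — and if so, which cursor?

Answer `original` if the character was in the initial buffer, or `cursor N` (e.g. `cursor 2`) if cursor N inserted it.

Answer: cursor 2

Derivation:
After op 1 (move_left): buffer="imbjfa" (len 6), cursors c1@2 c2@3 c3@4, authorship ......
After op 2 (insert('d')): buffer="imdbdjdfa" (len 9), cursors c1@3 c2@5 c3@7, authorship ..1.2.3..
After op 3 (insert('p')): buffer="imdpbdpjdpfa" (len 12), cursors c1@4 c2@7 c3@10, authorship ..11.22.33..
After op 4 (move_right): buffer="imdpbdpjdpfa" (len 12), cursors c1@5 c2@8 c3@11, authorship ..11.22.33..
After op 5 (insert('h')): buffer="imdpbhdpjhdpfha" (len 15), cursors c1@6 c2@10 c3@14, authorship ..11.122.233.3.
After op 6 (insert('w')): buffer="imdpbhwdpjhwdpfhwa" (len 18), cursors c1@7 c2@12 c3@17, authorship ..11.1122.2233.33.
After op 7 (delete): buffer="imdpbhdpjhdpfha" (len 15), cursors c1@6 c2@10 c3@14, authorship ..11.122.233.3.
After op 8 (add_cursor(15)): buffer="imdpbhdpjhdpfha" (len 15), cursors c1@6 c2@10 c3@14 c4@15, authorship ..11.122.233.3.
Authorship (.=original, N=cursor N): . . 1 1 . 1 2 2 . 2 3 3 . 3 .
Index 9: author = 2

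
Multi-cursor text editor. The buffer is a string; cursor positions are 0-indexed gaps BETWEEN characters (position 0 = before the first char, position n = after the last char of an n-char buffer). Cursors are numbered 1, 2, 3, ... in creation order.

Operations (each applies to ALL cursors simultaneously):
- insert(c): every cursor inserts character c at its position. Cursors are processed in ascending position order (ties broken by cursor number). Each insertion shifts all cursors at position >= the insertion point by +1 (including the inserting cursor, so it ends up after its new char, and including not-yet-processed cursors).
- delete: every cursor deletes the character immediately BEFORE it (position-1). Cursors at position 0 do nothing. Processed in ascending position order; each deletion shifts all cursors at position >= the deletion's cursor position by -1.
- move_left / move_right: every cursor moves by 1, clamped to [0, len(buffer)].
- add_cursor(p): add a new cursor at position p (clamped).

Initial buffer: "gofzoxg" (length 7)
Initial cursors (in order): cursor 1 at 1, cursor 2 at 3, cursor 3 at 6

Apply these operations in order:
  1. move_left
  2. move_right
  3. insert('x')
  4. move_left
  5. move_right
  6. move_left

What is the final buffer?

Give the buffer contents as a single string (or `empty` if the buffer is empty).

After op 1 (move_left): buffer="gofzoxg" (len 7), cursors c1@0 c2@2 c3@5, authorship .......
After op 2 (move_right): buffer="gofzoxg" (len 7), cursors c1@1 c2@3 c3@6, authorship .......
After op 3 (insert('x')): buffer="gxofxzoxxg" (len 10), cursors c1@2 c2@5 c3@9, authorship .1..2...3.
After op 4 (move_left): buffer="gxofxzoxxg" (len 10), cursors c1@1 c2@4 c3@8, authorship .1..2...3.
After op 5 (move_right): buffer="gxofxzoxxg" (len 10), cursors c1@2 c2@5 c3@9, authorship .1..2...3.
After op 6 (move_left): buffer="gxofxzoxxg" (len 10), cursors c1@1 c2@4 c3@8, authorship .1..2...3.

Answer: gxofxzoxxg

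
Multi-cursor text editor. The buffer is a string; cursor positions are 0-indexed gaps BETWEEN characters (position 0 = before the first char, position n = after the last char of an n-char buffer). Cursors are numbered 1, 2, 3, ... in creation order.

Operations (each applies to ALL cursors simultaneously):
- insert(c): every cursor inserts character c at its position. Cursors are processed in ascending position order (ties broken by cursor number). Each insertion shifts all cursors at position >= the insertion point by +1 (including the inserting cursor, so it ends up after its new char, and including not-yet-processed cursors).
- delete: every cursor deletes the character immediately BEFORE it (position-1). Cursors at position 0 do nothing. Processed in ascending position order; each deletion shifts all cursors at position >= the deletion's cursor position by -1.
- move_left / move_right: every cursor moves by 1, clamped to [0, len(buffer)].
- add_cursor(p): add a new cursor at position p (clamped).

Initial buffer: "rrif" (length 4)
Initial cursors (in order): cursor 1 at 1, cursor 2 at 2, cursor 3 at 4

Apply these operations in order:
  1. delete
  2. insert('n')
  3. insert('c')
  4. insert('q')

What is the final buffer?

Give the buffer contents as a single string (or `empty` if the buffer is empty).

Answer: nnccqqincq

Derivation:
After op 1 (delete): buffer="i" (len 1), cursors c1@0 c2@0 c3@1, authorship .
After op 2 (insert('n')): buffer="nnin" (len 4), cursors c1@2 c2@2 c3@4, authorship 12.3
After op 3 (insert('c')): buffer="nnccinc" (len 7), cursors c1@4 c2@4 c3@7, authorship 1212.33
After op 4 (insert('q')): buffer="nnccqqincq" (len 10), cursors c1@6 c2@6 c3@10, authorship 121212.333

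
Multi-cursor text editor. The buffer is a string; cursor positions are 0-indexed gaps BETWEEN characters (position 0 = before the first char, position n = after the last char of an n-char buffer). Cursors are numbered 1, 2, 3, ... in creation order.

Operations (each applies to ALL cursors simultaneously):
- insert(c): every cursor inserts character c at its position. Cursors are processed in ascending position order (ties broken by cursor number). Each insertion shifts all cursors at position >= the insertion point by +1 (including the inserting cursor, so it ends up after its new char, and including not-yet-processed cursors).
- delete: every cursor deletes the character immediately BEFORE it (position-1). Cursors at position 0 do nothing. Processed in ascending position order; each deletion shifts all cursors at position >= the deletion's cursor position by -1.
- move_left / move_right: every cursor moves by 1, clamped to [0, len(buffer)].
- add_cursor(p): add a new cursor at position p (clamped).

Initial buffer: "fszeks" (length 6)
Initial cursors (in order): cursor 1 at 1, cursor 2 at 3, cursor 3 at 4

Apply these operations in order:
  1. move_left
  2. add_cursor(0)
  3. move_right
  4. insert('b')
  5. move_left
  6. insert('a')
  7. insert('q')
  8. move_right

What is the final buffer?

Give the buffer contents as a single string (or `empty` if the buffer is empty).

After op 1 (move_left): buffer="fszeks" (len 6), cursors c1@0 c2@2 c3@3, authorship ......
After op 2 (add_cursor(0)): buffer="fszeks" (len 6), cursors c1@0 c4@0 c2@2 c3@3, authorship ......
After op 3 (move_right): buffer="fszeks" (len 6), cursors c1@1 c4@1 c2@3 c3@4, authorship ......
After op 4 (insert('b')): buffer="fbbszbebks" (len 10), cursors c1@3 c4@3 c2@6 c3@8, authorship .14..2.3..
After op 5 (move_left): buffer="fbbszbebks" (len 10), cursors c1@2 c4@2 c2@5 c3@7, authorship .14..2.3..
After op 6 (insert('a')): buffer="fbaabszabeabks" (len 14), cursors c1@4 c4@4 c2@8 c3@11, authorship .1144..22.33..
After op 7 (insert('q')): buffer="fbaaqqbszaqbeaqbks" (len 18), cursors c1@6 c4@6 c2@11 c3@15, authorship .114144..222.333..
After op 8 (move_right): buffer="fbaaqqbszaqbeaqbks" (len 18), cursors c1@7 c4@7 c2@12 c3@16, authorship .114144..222.333..

Answer: fbaaqqbszaqbeaqbks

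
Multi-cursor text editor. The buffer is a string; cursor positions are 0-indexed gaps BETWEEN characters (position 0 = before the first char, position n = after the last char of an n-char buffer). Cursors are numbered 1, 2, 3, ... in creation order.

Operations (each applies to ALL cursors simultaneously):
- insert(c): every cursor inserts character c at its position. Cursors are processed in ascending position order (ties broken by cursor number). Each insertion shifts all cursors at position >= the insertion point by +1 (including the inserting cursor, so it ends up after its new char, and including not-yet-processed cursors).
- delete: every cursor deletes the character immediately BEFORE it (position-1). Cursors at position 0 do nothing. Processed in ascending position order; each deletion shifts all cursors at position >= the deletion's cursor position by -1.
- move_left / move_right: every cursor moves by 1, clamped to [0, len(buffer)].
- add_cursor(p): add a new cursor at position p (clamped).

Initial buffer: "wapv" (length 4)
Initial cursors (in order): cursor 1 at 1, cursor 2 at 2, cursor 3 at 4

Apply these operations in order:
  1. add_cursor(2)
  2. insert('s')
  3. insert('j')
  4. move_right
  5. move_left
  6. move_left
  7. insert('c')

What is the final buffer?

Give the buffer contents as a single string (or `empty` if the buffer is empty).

After op 1 (add_cursor(2)): buffer="wapv" (len 4), cursors c1@1 c2@2 c4@2 c3@4, authorship ....
After op 2 (insert('s')): buffer="wsasspvs" (len 8), cursors c1@2 c2@5 c4@5 c3@8, authorship .1.24..3
After op 3 (insert('j')): buffer="wsjassjjpvsj" (len 12), cursors c1@3 c2@8 c4@8 c3@12, authorship .11.2424..33
After op 4 (move_right): buffer="wsjassjjpvsj" (len 12), cursors c1@4 c2@9 c4@9 c3@12, authorship .11.2424..33
After op 5 (move_left): buffer="wsjassjjpvsj" (len 12), cursors c1@3 c2@8 c4@8 c3@11, authorship .11.2424..33
After op 6 (move_left): buffer="wsjassjjpvsj" (len 12), cursors c1@2 c2@7 c4@7 c3@10, authorship .11.2424..33
After op 7 (insert('c')): buffer="wscjassjccjpvcsj" (len 16), cursors c1@3 c2@10 c4@10 c3@14, authorship .111.242244..333

Answer: wscjassjccjpvcsj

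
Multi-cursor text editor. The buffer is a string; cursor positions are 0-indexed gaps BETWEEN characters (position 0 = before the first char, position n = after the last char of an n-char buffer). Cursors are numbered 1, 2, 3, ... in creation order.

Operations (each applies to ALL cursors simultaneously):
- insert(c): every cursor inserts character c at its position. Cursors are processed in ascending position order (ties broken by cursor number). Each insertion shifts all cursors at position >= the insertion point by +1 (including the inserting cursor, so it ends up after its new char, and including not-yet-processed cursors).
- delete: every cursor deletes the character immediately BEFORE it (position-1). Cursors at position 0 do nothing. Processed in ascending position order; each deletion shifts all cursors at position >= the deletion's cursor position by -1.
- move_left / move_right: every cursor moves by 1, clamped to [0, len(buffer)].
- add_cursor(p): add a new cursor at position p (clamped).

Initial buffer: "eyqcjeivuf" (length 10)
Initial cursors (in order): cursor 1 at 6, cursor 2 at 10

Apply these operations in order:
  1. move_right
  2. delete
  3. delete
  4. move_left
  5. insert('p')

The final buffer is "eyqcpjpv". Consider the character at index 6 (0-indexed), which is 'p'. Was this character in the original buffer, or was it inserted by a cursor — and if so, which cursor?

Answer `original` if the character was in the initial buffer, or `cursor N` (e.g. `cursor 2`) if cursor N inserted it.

Answer: cursor 2

Derivation:
After op 1 (move_right): buffer="eyqcjeivuf" (len 10), cursors c1@7 c2@10, authorship ..........
After op 2 (delete): buffer="eyqcjevu" (len 8), cursors c1@6 c2@8, authorship ........
After op 3 (delete): buffer="eyqcjv" (len 6), cursors c1@5 c2@6, authorship ......
After op 4 (move_left): buffer="eyqcjv" (len 6), cursors c1@4 c2@5, authorship ......
After op 5 (insert('p')): buffer="eyqcpjpv" (len 8), cursors c1@5 c2@7, authorship ....1.2.
Authorship (.=original, N=cursor N): . . . . 1 . 2 .
Index 6: author = 2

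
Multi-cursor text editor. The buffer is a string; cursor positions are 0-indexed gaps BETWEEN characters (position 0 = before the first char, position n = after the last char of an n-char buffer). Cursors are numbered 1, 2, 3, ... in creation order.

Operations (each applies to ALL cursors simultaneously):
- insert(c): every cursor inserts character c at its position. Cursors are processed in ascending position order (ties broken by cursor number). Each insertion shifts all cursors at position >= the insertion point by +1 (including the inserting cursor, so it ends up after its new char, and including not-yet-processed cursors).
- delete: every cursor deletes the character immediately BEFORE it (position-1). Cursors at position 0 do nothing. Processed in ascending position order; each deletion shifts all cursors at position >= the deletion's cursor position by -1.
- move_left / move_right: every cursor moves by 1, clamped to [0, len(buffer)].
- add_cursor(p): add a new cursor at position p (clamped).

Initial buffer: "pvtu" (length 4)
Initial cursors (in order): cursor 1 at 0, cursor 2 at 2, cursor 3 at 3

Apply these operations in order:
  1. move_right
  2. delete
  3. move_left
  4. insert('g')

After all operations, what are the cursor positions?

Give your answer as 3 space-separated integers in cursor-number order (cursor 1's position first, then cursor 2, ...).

After op 1 (move_right): buffer="pvtu" (len 4), cursors c1@1 c2@3 c3@4, authorship ....
After op 2 (delete): buffer="v" (len 1), cursors c1@0 c2@1 c3@1, authorship .
After op 3 (move_left): buffer="v" (len 1), cursors c1@0 c2@0 c3@0, authorship .
After op 4 (insert('g')): buffer="gggv" (len 4), cursors c1@3 c2@3 c3@3, authorship 123.

Answer: 3 3 3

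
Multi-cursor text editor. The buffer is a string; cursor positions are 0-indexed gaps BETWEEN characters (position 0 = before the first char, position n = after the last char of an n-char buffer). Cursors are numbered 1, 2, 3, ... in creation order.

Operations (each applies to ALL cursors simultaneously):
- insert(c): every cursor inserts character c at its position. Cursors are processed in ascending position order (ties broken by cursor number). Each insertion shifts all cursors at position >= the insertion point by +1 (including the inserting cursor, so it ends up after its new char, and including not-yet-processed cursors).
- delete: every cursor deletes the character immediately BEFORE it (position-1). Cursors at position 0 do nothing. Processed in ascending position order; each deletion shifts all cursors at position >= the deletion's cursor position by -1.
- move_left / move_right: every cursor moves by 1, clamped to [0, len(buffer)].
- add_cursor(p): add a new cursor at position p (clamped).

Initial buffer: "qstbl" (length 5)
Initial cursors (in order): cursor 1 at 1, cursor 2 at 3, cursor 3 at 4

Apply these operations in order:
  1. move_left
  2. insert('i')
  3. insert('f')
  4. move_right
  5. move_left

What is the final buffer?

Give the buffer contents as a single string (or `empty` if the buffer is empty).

Answer: ifqsiftifbl

Derivation:
After op 1 (move_left): buffer="qstbl" (len 5), cursors c1@0 c2@2 c3@3, authorship .....
After op 2 (insert('i')): buffer="iqsitibl" (len 8), cursors c1@1 c2@4 c3@6, authorship 1..2.3..
After op 3 (insert('f')): buffer="ifqsiftifbl" (len 11), cursors c1@2 c2@6 c3@9, authorship 11..22.33..
After op 4 (move_right): buffer="ifqsiftifbl" (len 11), cursors c1@3 c2@7 c3@10, authorship 11..22.33..
After op 5 (move_left): buffer="ifqsiftifbl" (len 11), cursors c1@2 c2@6 c3@9, authorship 11..22.33..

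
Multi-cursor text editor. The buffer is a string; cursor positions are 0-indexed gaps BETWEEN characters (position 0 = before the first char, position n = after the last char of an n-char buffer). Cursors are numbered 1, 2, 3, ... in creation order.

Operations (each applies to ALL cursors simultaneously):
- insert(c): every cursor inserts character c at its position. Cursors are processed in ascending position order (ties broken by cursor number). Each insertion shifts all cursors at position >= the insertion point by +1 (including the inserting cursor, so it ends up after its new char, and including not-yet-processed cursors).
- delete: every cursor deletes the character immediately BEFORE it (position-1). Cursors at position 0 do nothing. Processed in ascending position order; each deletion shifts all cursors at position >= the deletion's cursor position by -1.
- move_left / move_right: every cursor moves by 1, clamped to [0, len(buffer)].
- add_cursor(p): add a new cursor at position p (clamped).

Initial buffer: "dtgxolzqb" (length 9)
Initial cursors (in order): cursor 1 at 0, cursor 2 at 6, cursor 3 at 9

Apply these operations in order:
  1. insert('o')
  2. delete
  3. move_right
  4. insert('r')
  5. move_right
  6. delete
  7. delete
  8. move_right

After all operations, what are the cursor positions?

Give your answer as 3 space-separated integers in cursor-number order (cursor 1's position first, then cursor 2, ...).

Answer: 2 6 6

Derivation:
After op 1 (insert('o')): buffer="odtgxolozqbo" (len 12), cursors c1@1 c2@8 c3@12, authorship 1......2...3
After op 2 (delete): buffer="dtgxolzqb" (len 9), cursors c1@0 c2@6 c3@9, authorship .........
After op 3 (move_right): buffer="dtgxolzqb" (len 9), cursors c1@1 c2@7 c3@9, authorship .........
After op 4 (insert('r')): buffer="drtgxolzrqbr" (len 12), cursors c1@2 c2@9 c3@12, authorship .1......2..3
After op 5 (move_right): buffer="drtgxolzrqbr" (len 12), cursors c1@3 c2@10 c3@12, authorship .1......2..3
After op 6 (delete): buffer="drgxolzrb" (len 9), cursors c1@2 c2@8 c3@9, authorship .1.....2.
After op 7 (delete): buffer="dgxolz" (len 6), cursors c1@1 c2@6 c3@6, authorship ......
After op 8 (move_right): buffer="dgxolz" (len 6), cursors c1@2 c2@6 c3@6, authorship ......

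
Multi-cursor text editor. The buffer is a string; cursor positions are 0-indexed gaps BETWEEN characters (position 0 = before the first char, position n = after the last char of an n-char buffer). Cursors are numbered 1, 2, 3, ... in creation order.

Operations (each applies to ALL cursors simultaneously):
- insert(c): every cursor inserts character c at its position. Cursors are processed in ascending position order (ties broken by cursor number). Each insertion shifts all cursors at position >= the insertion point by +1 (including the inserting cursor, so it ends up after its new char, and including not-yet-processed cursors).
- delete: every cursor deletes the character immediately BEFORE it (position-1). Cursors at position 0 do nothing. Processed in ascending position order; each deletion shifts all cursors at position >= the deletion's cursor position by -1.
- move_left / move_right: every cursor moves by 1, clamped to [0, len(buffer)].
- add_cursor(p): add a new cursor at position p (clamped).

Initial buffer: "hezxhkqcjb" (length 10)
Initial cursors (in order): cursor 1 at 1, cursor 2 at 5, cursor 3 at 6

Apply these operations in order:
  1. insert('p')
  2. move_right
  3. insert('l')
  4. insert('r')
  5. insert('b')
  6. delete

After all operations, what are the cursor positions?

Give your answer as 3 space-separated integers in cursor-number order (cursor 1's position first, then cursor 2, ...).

Answer: 5 12 16

Derivation:
After op 1 (insert('p')): buffer="hpezxhpkpqcjb" (len 13), cursors c1@2 c2@7 c3@9, authorship .1....2.3....
After op 2 (move_right): buffer="hpezxhpkpqcjb" (len 13), cursors c1@3 c2@8 c3@10, authorship .1....2.3....
After op 3 (insert('l')): buffer="hpelzxhpklpqlcjb" (len 16), cursors c1@4 c2@10 c3@13, authorship .1.1...2.23.3...
After op 4 (insert('r')): buffer="hpelrzxhpklrpqlrcjb" (len 19), cursors c1@5 c2@12 c3@16, authorship .1.11...2.223.33...
After op 5 (insert('b')): buffer="hpelrbzxhpklrbpqlrbcjb" (len 22), cursors c1@6 c2@14 c3@19, authorship .1.111...2.2223.333...
After op 6 (delete): buffer="hpelrzxhpklrpqlrcjb" (len 19), cursors c1@5 c2@12 c3@16, authorship .1.11...2.223.33...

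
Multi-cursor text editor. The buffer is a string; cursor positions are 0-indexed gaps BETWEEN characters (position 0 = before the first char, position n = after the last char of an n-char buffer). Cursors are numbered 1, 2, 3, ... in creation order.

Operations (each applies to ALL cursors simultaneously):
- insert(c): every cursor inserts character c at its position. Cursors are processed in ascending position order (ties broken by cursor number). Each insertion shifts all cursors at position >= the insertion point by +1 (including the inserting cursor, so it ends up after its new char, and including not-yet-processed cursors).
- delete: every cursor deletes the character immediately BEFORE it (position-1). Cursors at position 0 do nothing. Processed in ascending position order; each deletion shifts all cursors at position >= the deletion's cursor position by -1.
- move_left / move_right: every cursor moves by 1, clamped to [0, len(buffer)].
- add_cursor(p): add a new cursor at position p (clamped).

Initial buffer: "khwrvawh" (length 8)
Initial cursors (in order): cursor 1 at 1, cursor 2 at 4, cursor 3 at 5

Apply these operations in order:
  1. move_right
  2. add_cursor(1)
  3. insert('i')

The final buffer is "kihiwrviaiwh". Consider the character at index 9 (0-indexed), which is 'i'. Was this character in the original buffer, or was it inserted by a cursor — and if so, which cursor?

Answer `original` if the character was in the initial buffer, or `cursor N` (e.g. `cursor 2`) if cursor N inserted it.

After op 1 (move_right): buffer="khwrvawh" (len 8), cursors c1@2 c2@5 c3@6, authorship ........
After op 2 (add_cursor(1)): buffer="khwrvawh" (len 8), cursors c4@1 c1@2 c2@5 c3@6, authorship ........
After op 3 (insert('i')): buffer="kihiwrviaiwh" (len 12), cursors c4@2 c1@4 c2@8 c3@10, authorship .4.1...2.3..
Authorship (.=original, N=cursor N): . 4 . 1 . . . 2 . 3 . .
Index 9: author = 3

Answer: cursor 3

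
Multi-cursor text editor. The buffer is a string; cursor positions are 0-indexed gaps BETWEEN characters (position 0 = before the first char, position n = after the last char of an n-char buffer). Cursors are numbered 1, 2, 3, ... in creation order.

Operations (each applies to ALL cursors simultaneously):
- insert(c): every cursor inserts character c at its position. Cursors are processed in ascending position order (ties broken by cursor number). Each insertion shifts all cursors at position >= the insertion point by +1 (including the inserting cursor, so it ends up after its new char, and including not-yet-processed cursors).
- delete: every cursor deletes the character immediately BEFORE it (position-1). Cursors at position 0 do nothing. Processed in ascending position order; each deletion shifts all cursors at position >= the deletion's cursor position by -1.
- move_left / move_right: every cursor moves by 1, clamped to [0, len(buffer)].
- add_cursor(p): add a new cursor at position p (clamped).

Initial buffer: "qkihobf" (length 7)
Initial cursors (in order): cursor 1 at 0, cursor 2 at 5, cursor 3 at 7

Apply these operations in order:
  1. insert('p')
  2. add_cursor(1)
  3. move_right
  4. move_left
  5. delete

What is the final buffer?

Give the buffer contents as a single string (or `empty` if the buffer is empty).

Answer: qkihobp

Derivation:
After op 1 (insert('p')): buffer="pqkihopbfp" (len 10), cursors c1@1 c2@7 c3@10, authorship 1.....2..3
After op 2 (add_cursor(1)): buffer="pqkihopbfp" (len 10), cursors c1@1 c4@1 c2@7 c3@10, authorship 1.....2..3
After op 3 (move_right): buffer="pqkihopbfp" (len 10), cursors c1@2 c4@2 c2@8 c3@10, authorship 1.....2..3
After op 4 (move_left): buffer="pqkihopbfp" (len 10), cursors c1@1 c4@1 c2@7 c3@9, authorship 1.....2..3
After op 5 (delete): buffer="qkihobp" (len 7), cursors c1@0 c4@0 c2@5 c3@6, authorship ......3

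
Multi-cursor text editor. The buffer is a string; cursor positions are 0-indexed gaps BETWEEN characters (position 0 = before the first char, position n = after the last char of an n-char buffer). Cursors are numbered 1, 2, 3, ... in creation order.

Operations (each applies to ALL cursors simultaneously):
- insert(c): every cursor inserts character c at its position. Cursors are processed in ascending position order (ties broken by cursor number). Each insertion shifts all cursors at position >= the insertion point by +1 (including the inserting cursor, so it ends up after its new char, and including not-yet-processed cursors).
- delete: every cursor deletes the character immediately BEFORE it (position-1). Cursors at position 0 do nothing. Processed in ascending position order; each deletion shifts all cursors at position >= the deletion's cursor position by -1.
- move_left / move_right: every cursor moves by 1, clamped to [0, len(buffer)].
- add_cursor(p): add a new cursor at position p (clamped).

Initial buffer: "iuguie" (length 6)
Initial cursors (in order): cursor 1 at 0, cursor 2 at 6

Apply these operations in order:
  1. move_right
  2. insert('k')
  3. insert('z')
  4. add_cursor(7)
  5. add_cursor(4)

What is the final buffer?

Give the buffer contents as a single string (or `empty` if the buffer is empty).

After op 1 (move_right): buffer="iuguie" (len 6), cursors c1@1 c2@6, authorship ......
After op 2 (insert('k')): buffer="ikuguiek" (len 8), cursors c1@2 c2@8, authorship .1.....2
After op 3 (insert('z')): buffer="ikzuguiekz" (len 10), cursors c1@3 c2@10, authorship .11.....22
After op 4 (add_cursor(7)): buffer="ikzuguiekz" (len 10), cursors c1@3 c3@7 c2@10, authorship .11.....22
After op 5 (add_cursor(4)): buffer="ikzuguiekz" (len 10), cursors c1@3 c4@4 c3@7 c2@10, authorship .11.....22

Answer: ikzuguiekz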